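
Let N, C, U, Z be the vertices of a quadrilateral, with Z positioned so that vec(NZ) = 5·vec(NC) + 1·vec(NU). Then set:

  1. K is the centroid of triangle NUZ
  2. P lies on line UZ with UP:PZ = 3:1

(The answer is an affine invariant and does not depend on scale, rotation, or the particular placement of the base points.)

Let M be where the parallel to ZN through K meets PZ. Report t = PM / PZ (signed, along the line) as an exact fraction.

t = -1/3

Assign N = (0, 0), C = (1, 0), U = (0, 1), Z = (5, 1) — the answer is frame-independent, so this choice is without loss of generality.
1. K is the centroid of triangle NUZ ⇒ K = (5/3, 2/3)
2. P lies on line UZ with UP:PZ = 3:1 ⇒ P = (15/4, 1)
through K parallel to ZN: direction (-5, -1); meets PZ at M = (10/3, 1)
M = P + t·(Z−P) with t = -1/3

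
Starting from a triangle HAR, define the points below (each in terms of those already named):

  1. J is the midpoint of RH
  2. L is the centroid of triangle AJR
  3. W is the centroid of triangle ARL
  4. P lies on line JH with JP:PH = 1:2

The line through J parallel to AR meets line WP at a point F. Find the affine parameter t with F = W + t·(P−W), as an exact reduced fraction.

Assign H = (0, 0), A = (1, 0), R = (0, 1) — the answer is frame-independent, so this choice is without loss of generality.
1. J is the midpoint of RH ⇒ J = (0, 1/2)
2. L is the centroid of triangle AJR ⇒ L = (1/3, 1/2)
3. W is the centroid of triangle ARL ⇒ W = (4/9, 1/2)
4. P lies on line JH with JP:PH = 1:2 ⇒ P = (0, 1/3)
through J parallel to AR: direction (-1, 1); meets WP at F = (4/33, 25/66)
F = W + t·(P−W) with t = 8/11

t = 8/11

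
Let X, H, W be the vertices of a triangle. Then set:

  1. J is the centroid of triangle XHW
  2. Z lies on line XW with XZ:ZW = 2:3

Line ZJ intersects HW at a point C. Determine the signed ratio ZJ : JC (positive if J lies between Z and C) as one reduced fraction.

Choose coordinates X = (0, 0), H = (1, 0), W = (0, 1).
1. J is the centroid of triangle XHW ⇒ J = (1/3, 1/3)
2. Z lies on line XW with XZ:ZW = 2:3 ⇒ Z = (0, 2/5)
line ZJ meets HW at C = (3/4, 1/4)
J = Z + t·(C−Z) with t = 4/9, so ZJ:JC = 4/9:5/9

ZJ:JC = 4/5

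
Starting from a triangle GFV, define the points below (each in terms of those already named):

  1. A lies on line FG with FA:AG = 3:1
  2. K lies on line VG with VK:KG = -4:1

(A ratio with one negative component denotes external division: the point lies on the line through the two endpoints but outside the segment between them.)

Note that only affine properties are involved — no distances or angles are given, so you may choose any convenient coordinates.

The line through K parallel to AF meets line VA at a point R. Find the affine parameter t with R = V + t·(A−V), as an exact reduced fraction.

t = 4/3

Assign G = (0, 0), F = (1, 0), V = (0, 1) — the answer is frame-independent, so this choice is without loss of generality.
1. A lies on line FG with FA:AG = 3:1 ⇒ A = (1/4, 0)
2. K lies on line VG with VK:KG = -4:1 ⇒ K = (0, -1/3)
through K parallel to AF: direction (3/4, 0); meets VA at R = (1/3, -1/3)
R = V + t·(A−V) with t = 4/3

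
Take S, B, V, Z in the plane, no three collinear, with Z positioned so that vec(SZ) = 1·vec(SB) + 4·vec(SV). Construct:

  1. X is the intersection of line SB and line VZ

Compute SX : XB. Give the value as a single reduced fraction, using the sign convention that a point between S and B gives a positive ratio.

Choose coordinates S = (0, 0), B = (1, 0), V = (0, 1), Z = (1, 4).
1. X is the intersection of line SB and line VZ ⇒ X = (-1/3, 0)
X = S + t·(B−S) with t = -1/3, so SX:XB = t:(1−t) = -1/3:4/3

SX:XB = -1/4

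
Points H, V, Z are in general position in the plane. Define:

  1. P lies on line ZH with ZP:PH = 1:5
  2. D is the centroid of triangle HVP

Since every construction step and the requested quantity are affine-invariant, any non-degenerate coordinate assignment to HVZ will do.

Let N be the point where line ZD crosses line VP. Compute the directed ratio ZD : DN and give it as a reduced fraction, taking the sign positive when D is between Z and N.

ZD:DN = -8/5

Choose coordinates H = (0, 0), V = (1, 0), Z = (0, 1).
1. P lies on line ZH with ZP:PH = 1:5 ⇒ P = (0, 5/6)
2. D is the centroid of triangle HVP ⇒ D = (1/3, 5/18)
line ZD meets VP at N = (1/8, 35/48)
D = Z + t·(N−Z) with t = 8/3, so ZD:DN = 8/3:-5/3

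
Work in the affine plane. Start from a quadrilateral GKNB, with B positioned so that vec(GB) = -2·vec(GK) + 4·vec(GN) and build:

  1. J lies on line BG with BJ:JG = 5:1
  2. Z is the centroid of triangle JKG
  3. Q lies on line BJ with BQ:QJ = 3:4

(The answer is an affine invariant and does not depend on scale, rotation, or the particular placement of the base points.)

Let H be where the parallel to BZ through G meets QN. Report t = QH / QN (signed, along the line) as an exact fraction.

t = -27/43

Choose coordinates G = (0, 0), K = (1, 0), N = (0, 1), B = (-2, 4).
1. J lies on line BG with BJ:JG = 5:1 ⇒ J = (-1/3, 2/3)
2. Z is the centroid of triangle JKG ⇒ Z = (2/9, 2/9)
3. Q lies on line BJ with BQ:QJ = 3:4 ⇒ Q = (-9/7, 18/7)
through G parallel to BZ: direction (20/9, -34/9); meets QN at H = (-90/43, 153/43)
H = Q + t·(N−Q) with t = -27/43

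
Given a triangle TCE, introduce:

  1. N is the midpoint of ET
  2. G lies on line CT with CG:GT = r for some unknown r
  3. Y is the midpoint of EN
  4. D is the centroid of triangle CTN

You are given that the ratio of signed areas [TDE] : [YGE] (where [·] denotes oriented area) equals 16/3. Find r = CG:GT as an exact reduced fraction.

Assign T = (0, 0), C = (1, 0), E = (0, 1) — the answer is frame-independent, so this choice is without loss of generality.
1. N is the midpoint of ET ⇒ N = (0, 1/2)
2. With CG:GT = r, write λ = r/(r+1) so G = C + λ·(T−C); G is affine-linear in λ
3. Y is the midpoint of EN ⇒ Y = (0, 3/4)
4. D is the centroid of triangle CTN ⇒ D = (1/3, 1/6)
Every point depending on G is an affine combination of G and λ-independent points, so each such coordinate is linear in λ; the λ² term in each signed area is a multiple of (T−C)×(T−C) = 0, so 2·[TDE] and 2·[YGE] are each linear in λ. Evaluating at λ=0 and λ=1:
  2·[TDE] = 1/3,   2·[YGE] = -1/4·λ + 1/4
So [TDE]:[YGE] = (1/3) / (-1/4·λ + 1/4). Setting this equal to 16/3:
  1/3 = 16/3·(-1/4·λ + 1/4)  ⇒  λ = 3/4
Then r = λ/(1−λ) = (3/4)/(1/4) = 3. Check: with r = 3, G = (1/4, 0) and [TDE]:[YGE] = 16/3 as required.

r = 3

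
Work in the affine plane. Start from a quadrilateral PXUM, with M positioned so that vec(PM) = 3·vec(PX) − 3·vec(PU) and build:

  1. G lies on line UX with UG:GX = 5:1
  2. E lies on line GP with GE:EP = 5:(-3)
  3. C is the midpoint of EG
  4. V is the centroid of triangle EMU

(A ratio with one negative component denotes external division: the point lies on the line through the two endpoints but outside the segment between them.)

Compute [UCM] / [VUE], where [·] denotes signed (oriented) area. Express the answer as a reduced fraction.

Set P = (0, 0), X = (1, 0), U = (0, 1), M = (3, -3); any affine frame gives the same invariant.
1. G lies on line UX with UG:GX = 5:1 ⇒ G = (5/6, 1/6)
2. E lies on line GP with GE:EP = 5:(-3) ⇒ E = (-5/4, -1/4)
3. C is the midpoint of EG ⇒ C = (-5/24, -1/24)
4. V is the centroid of triangle EMU ⇒ V = (7/12, -3/4)
2·[UCM] = 95/24, 2·[VUE] = 35/12
[UCM]:[VUE] = 95/24:35/12 = 19/14

[UCM]:[VUE] = 19/14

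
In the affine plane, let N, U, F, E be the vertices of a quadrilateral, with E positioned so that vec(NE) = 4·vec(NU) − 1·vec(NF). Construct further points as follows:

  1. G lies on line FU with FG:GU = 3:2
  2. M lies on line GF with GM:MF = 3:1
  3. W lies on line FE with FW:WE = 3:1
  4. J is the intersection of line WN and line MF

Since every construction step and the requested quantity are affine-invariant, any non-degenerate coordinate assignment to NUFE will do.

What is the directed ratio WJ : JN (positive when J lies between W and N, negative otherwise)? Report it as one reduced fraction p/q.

WJ:JN = 3/2

Assign N = (0, 0), U = (1, 0), F = (0, 1), E = (4, -1) — the answer is frame-independent, so this choice is without loss of generality.
1. G lies on line FU with FG:GU = 3:2 ⇒ G = (3/5, 2/5)
2. M lies on line GF with GM:MF = 3:1 ⇒ M = (3/20, 17/20)
3. W lies on line FE with FW:WE = 3:1 ⇒ W = (3, -1/2)
4. J is the intersection of line WN and line MF ⇒ J = (6/5, -1/5)
J = W + t·(N−W) with t = 3/5, so WJ:JN = t:(1−t) = 3/5:2/5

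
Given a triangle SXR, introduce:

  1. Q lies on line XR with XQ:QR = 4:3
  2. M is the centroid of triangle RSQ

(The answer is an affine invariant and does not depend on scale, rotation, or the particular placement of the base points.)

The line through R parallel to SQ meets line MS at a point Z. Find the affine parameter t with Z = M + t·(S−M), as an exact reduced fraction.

Assign S = (0, 0), X = (1, 0), R = (0, 1) — the answer is frame-independent, so this choice is without loss of generality.
1. Q lies on line XR with XQ:QR = 4:3 ⇒ Q = (3/7, 4/7)
2. M is the centroid of triangle RSQ ⇒ M = (1/7, 11/21)
through R parallel to SQ: direction (3/7, 4/7); meets MS at Z = (3/7, 11/7)
Z = M + t·(S−M) with t = -2

t = -2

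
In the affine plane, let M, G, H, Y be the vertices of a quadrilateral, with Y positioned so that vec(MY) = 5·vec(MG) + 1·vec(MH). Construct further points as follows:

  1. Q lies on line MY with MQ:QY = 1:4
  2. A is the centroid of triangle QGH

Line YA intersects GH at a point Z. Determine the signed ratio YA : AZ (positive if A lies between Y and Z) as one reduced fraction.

YA:AZ = 74

Work in coordinates with M = (0, 0), G = (1, 0), H = (0, 1), Y = (5, 1).
1. Q lies on line MY with MQ:QY = 1:4 ⇒ Q = (1, 1/5)
2. A is the centroid of triangle QGH ⇒ A = (2/3, 2/5)
line YA meets GH at Z = (45/74, 29/74)
A = Y + t·(Z−Y) with t = 74/75, so YA:AZ = 74/75:1/75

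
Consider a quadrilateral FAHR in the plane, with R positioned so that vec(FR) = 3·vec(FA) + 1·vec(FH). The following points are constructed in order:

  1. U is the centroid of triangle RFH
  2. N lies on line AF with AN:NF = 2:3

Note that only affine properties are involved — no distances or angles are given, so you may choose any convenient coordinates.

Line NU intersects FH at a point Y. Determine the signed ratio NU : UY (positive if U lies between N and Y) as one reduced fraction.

Assign F = (0, 0), A = (1, 0), H = (0, 1), R = (3, 1) — the answer is frame-independent, so this choice is without loss of generality.
1. U is the centroid of triangle RFH ⇒ U = (1, 2/3)
2. N lies on line AF with AN:NF = 2:3 ⇒ N = (3/5, 0)
line NU meets FH at Y = (0, -1)
U = N + t·(Y−N) with t = -2/3, so NU:UY = -2/3:5/3

NU:UY = -2/5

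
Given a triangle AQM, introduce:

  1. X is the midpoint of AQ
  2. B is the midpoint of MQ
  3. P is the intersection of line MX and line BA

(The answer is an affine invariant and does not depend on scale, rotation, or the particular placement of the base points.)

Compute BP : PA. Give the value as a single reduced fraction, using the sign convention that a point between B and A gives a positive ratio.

BP:PA = 1/2

Choose coordinates A = (0, 0), Q = (1, 0), M = (0, 1).
1. X is the midpoint of AQ ⇒ X = (1/2, 0)
2. B is the midpoint of MQ ⇒ B = (1/2, 1/2)
3. P is the intersection of line MX and line BA ⇒ P = (1/3, 1/3)
P = B + t·(A−B) with t = 1/3, so BP:PA = t:(1−t) = 1/3:2/3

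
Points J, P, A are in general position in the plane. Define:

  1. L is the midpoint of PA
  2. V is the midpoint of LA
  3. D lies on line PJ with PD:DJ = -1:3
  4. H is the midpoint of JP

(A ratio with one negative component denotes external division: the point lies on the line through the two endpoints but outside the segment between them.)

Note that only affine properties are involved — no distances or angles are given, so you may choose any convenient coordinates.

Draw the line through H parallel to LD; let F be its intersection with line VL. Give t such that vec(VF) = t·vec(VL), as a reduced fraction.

t = 5

Choose coordinates J = (0, 0), P = (1, 0), A = (0, 1).
1. L is the midpoint of PA ⇒ L = (1/2, 1/2)
2. V is the midpoint of LA ⇒ V = (1/4, 3/4)
3. D lies on line PJ with PD:DJ = -1:3 ⇒ D = (3/2, 0)
4. H is the midpoint of JP ⇒ H = (1/2, 0)
through H parallel to LD: direction (1, -1/2); meets VL at F = (3/2, -1/2)
F = V + t·(L−V) with t = 5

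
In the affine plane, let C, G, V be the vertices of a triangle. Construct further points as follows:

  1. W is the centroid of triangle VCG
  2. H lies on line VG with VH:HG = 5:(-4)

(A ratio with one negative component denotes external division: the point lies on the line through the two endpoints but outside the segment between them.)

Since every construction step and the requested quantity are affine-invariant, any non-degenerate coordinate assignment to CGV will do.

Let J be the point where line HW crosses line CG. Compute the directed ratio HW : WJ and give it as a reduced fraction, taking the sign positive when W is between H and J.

HW:WJ = -13

Assign C = (0, 0), G = (1, 0), V = (0, 1) — the answer is frame-independent, so this choice is without loss of generality.
1. W is the centroid of triangle VCG ⇒ W = (1/3, 1/3)
2. H lies on line VG with VH:HG = 5:(-4) ⇒ H = (5, -4)
line HW meets CG at J = (9/13, 0)
W = H + t·(J−H) with t = 13/12, so HW:WJ = 13/12:-1/12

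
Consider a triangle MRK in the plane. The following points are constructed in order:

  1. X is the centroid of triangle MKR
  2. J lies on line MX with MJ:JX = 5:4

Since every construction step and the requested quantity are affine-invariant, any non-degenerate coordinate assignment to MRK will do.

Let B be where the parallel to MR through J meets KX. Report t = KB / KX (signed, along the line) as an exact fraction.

t = 11/9

Work in coordinates with M = (0, 0), R = (1, 0), K = (0, 1).
1. X is the centroid of triangle MKR ⇒ X = (1/3, 1/3)
2. J lies on line MX with MJ:JX = 5:4 ⇒ J = (5/27, 5/27)
through J parallel to MR: direction (1, 0); meets KX at B = (11/27, 5/27)
B = K + t·(X−K) with t = 11/9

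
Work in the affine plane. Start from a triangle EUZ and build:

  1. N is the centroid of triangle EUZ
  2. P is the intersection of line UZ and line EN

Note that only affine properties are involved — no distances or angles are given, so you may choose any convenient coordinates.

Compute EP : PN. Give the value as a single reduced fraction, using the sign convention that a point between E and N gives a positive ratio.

EP:PN = -3

Choose coordinates E = (0, 0), U = (1, 0), Z = (0, 1).
1. N is the centroid of triangle EUZ ⇒ N = (1/3, 1/3)
2. P is the intersection of line UZ and line EN ⇒ P = (1/2, 1/2)
P = E + t·(N−E) with t = 3/2, so EP:PN = t:(1−t) = 3/2:-1/2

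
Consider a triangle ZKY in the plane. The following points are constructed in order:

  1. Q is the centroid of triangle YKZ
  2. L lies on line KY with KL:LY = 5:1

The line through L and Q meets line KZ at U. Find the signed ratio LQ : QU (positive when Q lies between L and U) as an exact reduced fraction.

LQ:QU = 3/2

Work in coordinates with Z = (0, 0), K = (1, 0), Y = (0, 1).
1. Q is the centroid of triangle YKZ ⇒ Q = (1/3, 1/3)
2. L lies on line KY with KL:LY = 5:1 ⇒ L = (1/6, 5/6)
line LQ meets KZ at U = (4/9, 0)
Q = L + t·(U−L) with t = 3/5, so LQ:QU = 3/5:2/5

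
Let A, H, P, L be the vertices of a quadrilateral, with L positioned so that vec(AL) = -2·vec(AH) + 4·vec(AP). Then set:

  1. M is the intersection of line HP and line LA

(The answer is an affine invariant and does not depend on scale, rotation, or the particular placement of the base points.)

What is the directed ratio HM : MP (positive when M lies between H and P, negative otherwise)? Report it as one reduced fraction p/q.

Assign A = (0, 0), H = (1, 0), P = (0, 1), L = (-2, 4) — the answer is frame-independent, so this choice is without loss of generality.
1. M is the intersection of line HP and line LA ⇒ M = (-1, 2)
M = H + t·(P−H) with t = 2, so HM:MP = t:(1−t) = 2:-1

HM:MP = -2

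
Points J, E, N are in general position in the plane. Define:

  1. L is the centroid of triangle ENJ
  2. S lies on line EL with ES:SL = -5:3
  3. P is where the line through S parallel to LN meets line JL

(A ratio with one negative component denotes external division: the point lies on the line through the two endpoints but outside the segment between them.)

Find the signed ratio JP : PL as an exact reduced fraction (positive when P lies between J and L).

Assign J = (0, 0), E = (1, 0), N = (0, 1) — the answer is frame-independent, so this choice is without loss of generality.
1. L is the centroid of triangle ENJ ⇒ L = (1/3, 1/3)
2. S lies on line EL with ES:SL = -5:3 ⇒ S = (-2/3, 5/6)
3. P is where the line through S parallel to LN meets line JL ⇒ P = (-1/6, -1/6)
P = J + t·(L−J) with t = -1/2, so JP:PL = t:(1−t) = -1/2:3/2

JP:PL = -1/3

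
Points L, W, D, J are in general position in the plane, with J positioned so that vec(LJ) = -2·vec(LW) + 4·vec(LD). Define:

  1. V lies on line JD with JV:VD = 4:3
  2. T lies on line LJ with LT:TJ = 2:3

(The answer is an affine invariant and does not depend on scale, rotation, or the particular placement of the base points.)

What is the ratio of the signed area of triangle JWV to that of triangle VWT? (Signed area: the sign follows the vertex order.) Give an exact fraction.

Set L = (0, 0), W = (1, 0), D = (0, 1), J = (-2, 4); any affine frame gives the same invariant.
1. V lies on line JD with JV:VD = 4:3 ⇒ V = (-6/7, 16/7)
2. T lies on line LJ with LT:TJ = 2:3 ⇒ T = (-4/5, 8/5)
2·[JWV] = -4/7, 2·[VWT] = -8/7
[JWV]:[VWT] = -4/7:-8/7 = 1/2

[JWV]:[VWT] = 1/2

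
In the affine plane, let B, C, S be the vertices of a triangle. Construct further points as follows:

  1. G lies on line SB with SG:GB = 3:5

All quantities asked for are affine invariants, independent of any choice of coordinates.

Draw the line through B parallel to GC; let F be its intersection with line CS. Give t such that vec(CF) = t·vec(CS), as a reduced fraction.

Assign B = (0, 0), C = (1, 0), S = (0, 1) — the answer is frame-independent, so this choice is without loss of generality.
1. G lies on line SB with SG:GB = 3:5 ⇒ G = (0, 5/8)
through B parallel to GC: direction (1, -5/8); meets CS at F = (8/3, -5/3)
F = C + t·(S−C) with t = -5/3

t = -5/3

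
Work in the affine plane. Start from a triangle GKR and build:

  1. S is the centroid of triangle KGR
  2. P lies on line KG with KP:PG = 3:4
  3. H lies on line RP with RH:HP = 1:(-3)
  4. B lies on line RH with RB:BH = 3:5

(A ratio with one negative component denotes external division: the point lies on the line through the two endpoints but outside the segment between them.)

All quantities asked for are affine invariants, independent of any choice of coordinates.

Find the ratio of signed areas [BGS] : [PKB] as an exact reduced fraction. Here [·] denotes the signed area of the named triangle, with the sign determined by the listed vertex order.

Set G = (0, 0), K = (1, 0), R = (0, 1); any affine frame gives the same invariant.
1. S is the centroid of triangle KGR ⇒ S = (1/3, 1/3)
2. P lies on line KG with KP:PG = 3:4 ⇒ P = (4/7, 0)
3. H lies on line RP with RH:HP = 1:(-3) ⇒ H = (-2/7, 3/2)
4. B lies on line RH with RB:BH = 3:5 ⇒ B = (-3/28, 19/16)
2·[BGS] = 145/336, 2·[PKB] = 57/112
[BGS]:[PKB] = 145/336:57/112 = 145/171

[BGS]:[PKB] = 145/171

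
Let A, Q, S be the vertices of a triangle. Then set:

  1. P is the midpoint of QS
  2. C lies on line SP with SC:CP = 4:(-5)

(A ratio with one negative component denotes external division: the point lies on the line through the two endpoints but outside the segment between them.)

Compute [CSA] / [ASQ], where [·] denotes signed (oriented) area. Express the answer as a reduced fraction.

Work in coordinates with A = (0, 0), Q = (1, 0), S = (0, 1).
1. P is the midpoint of QS ⇒ P = (1/2, 1/2)
2. C lies on line SP with SC:CP = 4:(-5) ⇒ C = (-2, 3)
2·[CSA] = -2, 2·[ASQ] = -1
[CSA]:[ASQ] = -2:-1 = 2

[CSA]:[ASQ] = 2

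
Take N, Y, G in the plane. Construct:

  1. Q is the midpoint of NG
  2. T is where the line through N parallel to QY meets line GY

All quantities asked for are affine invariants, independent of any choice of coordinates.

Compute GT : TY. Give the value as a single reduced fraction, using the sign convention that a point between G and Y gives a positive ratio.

Set N = (0, 0), Y = (1, 0), G = (0, 1); any affine frame gives the same invariant.
1. Q is the midpoint of NG ⇒ Q = (0, 1/2)
2. T is where the line through N parallel to QY meets line GY ⇒ T = (2, -1)
T = G + t·(Y−G) with t = 2, so GT:TY = t:(1−t) = 2:-1

GT:TY = -2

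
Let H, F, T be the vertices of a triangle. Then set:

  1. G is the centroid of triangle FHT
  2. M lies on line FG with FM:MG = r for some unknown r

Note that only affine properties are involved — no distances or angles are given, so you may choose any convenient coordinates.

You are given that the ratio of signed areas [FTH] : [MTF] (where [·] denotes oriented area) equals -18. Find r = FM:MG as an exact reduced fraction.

Set H = (0, 0), F = (1, 0), T = (0, 1); any affine frame gives the same invariant.
1. G is the centroid of triangle FHT ⇒ G = (1/3, 1/3)
2. With FM:MG = r, write λ = r/(r+1) so M = F + λ·(G−F); M is affine-linear in λ
Every point depending on M is an affine combination of M and λ-independent points, so each such coordinate is linear in λ; the λ² term in each signed area is a multiple of (G−F)×(G−F) = 0, so 2·[FTH] and 2·[MTF] are each linear in λ. Evaluating at λ=0 and λ=1:
  2·[FTH] = 1,   2·[MTF] = -1/3·λ
So [FTH]:[MTF] = (1) / (-1/3·λ). Setting this equal to -18:
  1 = -18·(-1/3·λ)  ⇒  λ = 1/6
Then r = λ/(1−λ) = (1/6)/(5/6) = 1/5. Check: with r = 1/5, M = (8/9, 1/18) and [FTH]:[MTF] = -18 as required.

r = 1/5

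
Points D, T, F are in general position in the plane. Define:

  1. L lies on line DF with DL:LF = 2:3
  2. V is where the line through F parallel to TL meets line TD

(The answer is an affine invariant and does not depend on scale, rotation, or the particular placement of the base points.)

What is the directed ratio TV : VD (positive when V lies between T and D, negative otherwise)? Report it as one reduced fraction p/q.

TV:VD = -3/5

Work in coordinates with D = (0, 0), T = (1, 0), F = (0, 1).
1. L lies on line DF with DL:LF = 2:3 ⇒ L = (0, 2/5)
2. V is where the line through F parallel to TL meets line TD ⇒ V = (5/2, 0)
V = T + t·(D−T) with t = -3/2, so TV:VD = t:(1−t) = -3/2:5/2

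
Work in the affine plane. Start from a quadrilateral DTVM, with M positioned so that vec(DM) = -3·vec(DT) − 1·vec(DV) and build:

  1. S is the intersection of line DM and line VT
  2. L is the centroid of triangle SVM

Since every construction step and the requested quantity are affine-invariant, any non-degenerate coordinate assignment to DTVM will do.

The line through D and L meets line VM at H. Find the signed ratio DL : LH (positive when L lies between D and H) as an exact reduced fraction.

Choose coordinates D = (0, 0), T = (1, 0), V = (0, 1), M = (-3, -1).
1. S is the intersection of line DM and line VT ⇒ S = (3/4, 1/4)
2. L is the centroid of triangle SVM ⇒ L = (-3/4, 1/12)
line DL meets VM at H = (-9/7, 1/7)
L = D + t·(H−D) with t = 7/12, so DL:LH = 7/12:5/12

DL:LH = 7/5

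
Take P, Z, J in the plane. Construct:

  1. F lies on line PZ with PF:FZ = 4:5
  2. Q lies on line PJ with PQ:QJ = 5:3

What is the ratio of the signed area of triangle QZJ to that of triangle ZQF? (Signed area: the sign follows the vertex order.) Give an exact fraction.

Assign P = (0, 0), Z = (1, 0), J = (0, 1) — the answer is frame-independent, so this choice is without loss of generality.
1. F lies on line PZ with PF:FZ = 4:5 ⇒ F = (4/9, 0)
2. Q lies on line PJ with PQ:QJ = 5:3 ⇒ Q = (0, 5/8)
2·[QZJ] = 3/8, 2·[ZQF] = 25/72
[QZJ]:[ZQF] = 3/8:25/72 = 27/25

[QZJ]:[ZQF] = 27/25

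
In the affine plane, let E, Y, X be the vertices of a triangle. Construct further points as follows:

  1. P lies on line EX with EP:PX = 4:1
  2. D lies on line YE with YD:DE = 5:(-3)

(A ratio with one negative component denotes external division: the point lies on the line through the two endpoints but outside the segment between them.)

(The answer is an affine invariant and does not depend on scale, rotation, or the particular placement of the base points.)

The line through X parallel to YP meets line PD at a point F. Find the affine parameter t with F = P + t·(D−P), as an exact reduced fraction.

t = -1/10

Assign E = (0, 0), Y = (1, 0), X = (0, 1) — the answer is frame-independent, so this choice is without loss of generality.
1. P lies on line EX with EP:PX = 4:1 ⇒ P = (0, 4/5)
2. D lies on line YE with YD:DE = 5:(-3) ⇒ D = (-3/2, 0)
through X parallel to YP: direction (-1, 4/5); meets PD at F = (3/20, 22/25)
F = P + t·(D−P) with t = -1/10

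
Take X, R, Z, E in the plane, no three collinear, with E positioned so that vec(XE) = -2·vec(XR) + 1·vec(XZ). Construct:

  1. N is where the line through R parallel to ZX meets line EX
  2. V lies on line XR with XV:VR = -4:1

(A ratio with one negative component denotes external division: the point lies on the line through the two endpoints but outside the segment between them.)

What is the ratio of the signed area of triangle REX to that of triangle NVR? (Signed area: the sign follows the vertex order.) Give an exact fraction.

[REX]:[NVR] = 6

Work in coordinates with X = (0, 0), R = (1, 0), Z = (0, 1), E = (-2, 1).
1. N is where the line through R parallel to ZX meets line EX ⇒ N = (1, -1/2)
2. V lies on line XR with XV:VR = -4:1 ⇒ V = (4/3, 0)
2·[REX] = 1, 2·[NVR] = 1/6
[REX]:[NVR] = 1:1/6 = 6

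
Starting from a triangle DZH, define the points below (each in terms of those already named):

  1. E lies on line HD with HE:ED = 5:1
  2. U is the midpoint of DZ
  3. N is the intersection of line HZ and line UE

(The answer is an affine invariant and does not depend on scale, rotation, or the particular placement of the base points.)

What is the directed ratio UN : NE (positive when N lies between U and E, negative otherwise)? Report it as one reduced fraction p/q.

UN:NE = -3/5

Set D = (0, 0), Z = (1, 0), H = (0, 1); any affine frame gives the same invariant.
1. E lies on line HD with HE:ED = 5:1 ⇒ E = (0, 1/6)
2. U is the midpoint of DZ ⇒ U = (1/2, 0)
3. N is the intersection of line HZ and line UE ⇒ N = (5/4, -1/4)
N = U + t·(E−U) with t = -3/2, so UN:NE = t:(1−t) = -3/2:5/2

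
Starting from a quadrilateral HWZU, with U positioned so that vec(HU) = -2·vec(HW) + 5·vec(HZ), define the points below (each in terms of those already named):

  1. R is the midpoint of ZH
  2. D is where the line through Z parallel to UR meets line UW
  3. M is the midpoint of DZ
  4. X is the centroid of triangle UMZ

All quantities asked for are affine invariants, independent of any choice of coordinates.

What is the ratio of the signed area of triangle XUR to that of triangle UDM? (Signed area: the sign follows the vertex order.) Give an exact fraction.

[XUR]:[UDM] = -7/3

Choose coordinates H = (0, 0), W = (1, 0), Z = (0, 1), U = (-2, 5).
1. R is the midpoint of ZH ⇒ R = (0, 1/2)
2. D is where the line through Z parallel to UR meets line UW ⇒ D = (-8/7, 25/7)
3. M is the midpoint of DZ ⇒ M = (-4/7, 16/7)
4. X is the centroid of triangle UMZ ⇒ X = (-6/7, 58/21)
2·[XUR] = 2/3, 2·[UDM] = -2/7
[XUR]:[UDM] = 2/3:-2/7 = -7/3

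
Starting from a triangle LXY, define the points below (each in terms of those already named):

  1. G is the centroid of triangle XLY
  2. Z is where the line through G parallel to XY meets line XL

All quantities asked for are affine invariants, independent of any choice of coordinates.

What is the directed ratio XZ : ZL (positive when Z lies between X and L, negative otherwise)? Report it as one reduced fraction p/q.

XZ:ZL = 1/2

Choose coordinates L = (0, 0), X = (1, 0), Y = (0, 1).
1. G is the centroid of triangle XLY ⇒ G = (1/3, 1/3)
2. Z is where the line through G parallel to XY meets line XL ⇒ Z = (2/3, 0)
Z = X + t·(L−X) with t = 1/3, so XZ:ZL = t:(1−t) = 1/3:2/3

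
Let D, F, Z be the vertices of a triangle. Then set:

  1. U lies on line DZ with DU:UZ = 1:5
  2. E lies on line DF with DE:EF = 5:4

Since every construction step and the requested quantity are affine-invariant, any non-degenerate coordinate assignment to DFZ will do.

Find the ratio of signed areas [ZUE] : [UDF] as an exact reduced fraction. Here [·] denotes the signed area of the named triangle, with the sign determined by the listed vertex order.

Work in coordinates with D = (0, 0), F = (1, 0), Z = (0, 1).
1. U lies on line DZ with DU:UZ = 1:5 ⇒ U = (0, 1/6)
2. E lies on line DF with DE:EF = 5:4 ⇒ E = (5/9, 0)
2·[ZUE] = 25/54, 2·[UDF] = 1/6
[ZUE]:[UDF] = 25/54:1/6 = 25/9

[ZUE]:[UDF] = 25/9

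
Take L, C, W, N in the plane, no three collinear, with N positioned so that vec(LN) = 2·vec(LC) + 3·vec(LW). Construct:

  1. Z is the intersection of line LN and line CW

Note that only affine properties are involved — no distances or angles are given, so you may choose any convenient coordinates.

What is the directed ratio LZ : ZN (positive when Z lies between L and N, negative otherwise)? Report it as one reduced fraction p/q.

LZ:ZN = 1/4

Choose coordinates L = (0, 0), C = (1, 0), W = (0, 1), N = (2, 3).
1. Z is the intersection of line LN and line CW ⇒ Z = (2/5, 3/5)
Z = L + t·(N−L) with t = 1/5, so LZ:ZN = t:(1−t) = 1/5:4/5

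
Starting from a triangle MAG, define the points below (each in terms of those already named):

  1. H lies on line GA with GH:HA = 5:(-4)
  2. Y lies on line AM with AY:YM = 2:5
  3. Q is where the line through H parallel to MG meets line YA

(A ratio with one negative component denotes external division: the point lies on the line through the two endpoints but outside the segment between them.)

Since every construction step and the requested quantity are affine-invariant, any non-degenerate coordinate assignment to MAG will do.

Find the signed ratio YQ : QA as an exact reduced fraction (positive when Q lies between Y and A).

Assign M = (0, 0), A = (1, 0), G = (0, 1) — the answer is frame-independent, so this choice is without loss of generality.
1. H lies on line GA with GH:HA = 5:(-4) ⇒ H = (5, -4)
2. Y lies on line AM with AY:YM = 2:5 ⇒ Y = (5/7, 0)
3. Q is where the line through H parallel to MG meets line YA ⇒ Q = (5, 0)
Q = Y + t·(A−Y) with t = 15, so YQ:QA = t:(1−t) = 15:-14

YQ:QA = -15/14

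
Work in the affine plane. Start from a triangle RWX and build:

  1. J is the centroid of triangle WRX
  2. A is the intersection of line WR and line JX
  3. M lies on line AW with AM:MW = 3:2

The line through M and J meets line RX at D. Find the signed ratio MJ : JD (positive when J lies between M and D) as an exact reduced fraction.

MJ:JD = 7/5

Work in coordinates with R = (0, 0), W = (1, 0), X = (0, 1).
1. J is the centroid of triangle WRX ⇒ J = (1/3, 1/3)
2. A is the intersection of line WR and line JX ⇒ A = (1/2, 0)
3. M lies on line AW with AM:MW = 3:2 ⇒ M = (4/5, 0)
line MJ meets RX at D = (0, 4/7)
J = M + t·(D−M) with t = 7/12, so MJ:JD = 7/12:5/12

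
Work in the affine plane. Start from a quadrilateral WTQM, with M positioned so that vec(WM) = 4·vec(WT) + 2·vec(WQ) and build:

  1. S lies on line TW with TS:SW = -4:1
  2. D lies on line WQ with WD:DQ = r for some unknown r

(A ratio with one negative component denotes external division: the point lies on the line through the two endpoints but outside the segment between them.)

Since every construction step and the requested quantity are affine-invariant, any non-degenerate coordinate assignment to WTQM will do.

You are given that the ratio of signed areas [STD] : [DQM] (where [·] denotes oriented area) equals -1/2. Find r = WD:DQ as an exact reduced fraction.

r = 3/2

Assign W = (0, 0), T = (1, 0), Q = (0, 1), M = (4, 2) — the answer is frame-independent, so this choice is without loss of generality.
1. S lies on line TW with TS:SW = -4:1 ⇒ S = (-1/3, 0)
2. With WD:DQ = r, write λ = r/(r+1) so D = W + λ·(Q−W); D is affine-linear in λ
Every point depending on D is an affine combination of D and λ-independent points, so each such coordinate is linear in λ; the λ² term in each signed area is a multiple of (Q−W)×(Q−W) = 0, so 2·[STD] and 2·[DQM] are each linear in λ. Evaluating at λ=0 and λ=1:
  2·[STD] = 4/3·λ,   2·[DQM] = 4·λ − 4
So [STD]:[DQM] = (4/3·λ) / (4·λ − 4). Setting this equal to -1/2:
  4/3·λ = -1/2·(4·λ − 4)  ⇒  λ = 3/5
Then r = λ/(1−λ) = (3/5)/(2/5) = 3/2. Check: with r = 3/2, D = (0, 3/5) and [STD]:[DQM] = -1/2 as required.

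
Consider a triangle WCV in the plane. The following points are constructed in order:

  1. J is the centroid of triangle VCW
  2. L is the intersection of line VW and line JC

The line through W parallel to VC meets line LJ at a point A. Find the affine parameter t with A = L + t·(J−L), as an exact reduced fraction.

Set W = (0, 0), C = (1, 0), V = (0, 1); any affine frame gives the same invariant.
1. J is the centroid of triangle VCW ⇒ J = (1/3, 1/3)
2. L is the intersection of line VW and line JC ⇒ L = (0, 1/2)
through W parallel to VC: direction (1, -1); meets LJ at A = (-1, 1)
A = L + t·(J−L) with t = -3

t = -3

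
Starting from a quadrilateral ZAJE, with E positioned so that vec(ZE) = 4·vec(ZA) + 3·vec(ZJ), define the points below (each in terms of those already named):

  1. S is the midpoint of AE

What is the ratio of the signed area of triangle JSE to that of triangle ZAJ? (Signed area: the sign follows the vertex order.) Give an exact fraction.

[JSE]:[ZAJ] = 3

Work in coordinates with Z = (0, 0), A = (1, 0), J = (0, 1), E = (4, 3).
1. S is the midpoint of AE ⇒ S = (5/2, 3/2)
2·[JSE] = 3, 2·[ZAJ] = 1
[JSE]:[ZAJ] = 3:1 = 3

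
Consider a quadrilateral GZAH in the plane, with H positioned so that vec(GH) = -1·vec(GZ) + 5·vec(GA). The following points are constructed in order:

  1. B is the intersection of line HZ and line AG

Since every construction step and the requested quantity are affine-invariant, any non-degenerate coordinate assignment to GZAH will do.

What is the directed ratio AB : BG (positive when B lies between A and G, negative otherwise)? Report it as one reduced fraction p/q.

Work in coordinates with G = (0, 0), Z = (1, 0), A = (0, 1), H = (-1, 5).
1. B is the intersection of line HZ and line AG ⇒ B = (0, 5/2)
B = A + t·(G−A) with t = -3/2, so AB:BG = t:(1−t) = -3/2:5/2

AB:BG = -3/5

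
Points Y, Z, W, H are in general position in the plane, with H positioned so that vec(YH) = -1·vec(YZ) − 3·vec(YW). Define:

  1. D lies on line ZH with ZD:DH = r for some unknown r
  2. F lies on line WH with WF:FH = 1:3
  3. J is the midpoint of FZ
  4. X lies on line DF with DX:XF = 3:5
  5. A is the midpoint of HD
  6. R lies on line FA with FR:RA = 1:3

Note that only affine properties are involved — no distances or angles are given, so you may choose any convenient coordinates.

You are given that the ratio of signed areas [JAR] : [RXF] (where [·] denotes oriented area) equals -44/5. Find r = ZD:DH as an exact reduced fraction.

Work in coordinates with Y = (0, 0), Z = (1, 0), W = (0, 1), H = (-1, -3).
1. With ZD:DH = r, write λ = r/(r+1) so D = Z + λ·(H−Z); D is affine-linear in λ
2. F lies on line WH with WF:FH = 1:3 ⇒ F = (-1/4, 0)
3. J is the midpoint of FZ ⇒ J = (3/8, 0)
4. X lies on line DF with DX:XF = 3:5 ⇒ X is an affine combination of earlier points and hence also affine-linear in λ
5. A is the midpoint of HD ⇒ A is an affine combination of earlier points and hence also affine-linear in λ
6. R lies on line FA with FR:RA = 1:3 ⇒ R is an affine combination of earlier points and hence also affine-linear in λ
Every point depending on D is an affine combination of D and λ-independent points, so each such coordinate is linear in λ; the λ² term in each signed area is a multiple of (H−Z)×(H−Z) = 0, so 2·[JAR] and 2·[RXF] are each linear in λ. Evaluating at λ=0 and λ=1:
  2·[JAR] = -45/64·λ − 45/64,   2·[RXF] = -75/256·λ + 75/256
So [JAR]:[RXF] = (-45/64·λ − 45/64) / (-75/256·λ + 75/256). Setting this equal to -44/5:
  -45/64·λ − 45/64 = -44/5·(-75/256·λ + 75/256)  ⇒  λ = 4/7
Then r = λ/(1−λ) = (4/7)/(3/7) = 4/3. Check: with r = 4/3, D = (-1/7, -12/7) and [JAR]:[RXF] = -44/5 as required.

r = 4/3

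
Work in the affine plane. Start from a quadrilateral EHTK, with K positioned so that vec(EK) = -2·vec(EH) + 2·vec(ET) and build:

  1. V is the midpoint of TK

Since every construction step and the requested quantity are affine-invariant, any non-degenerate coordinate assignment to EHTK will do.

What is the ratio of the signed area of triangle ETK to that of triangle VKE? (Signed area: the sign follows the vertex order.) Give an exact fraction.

Work in coordinates with E = (0, 0), H = (1, 0), T = (0, 1), K = (-2, 2).
1. V is the midpoint of TK ⇒ V = (-1, 3/2)
2·[ETK] = 2, 2·[VKE] = 1
[ETK]:[VKE] = 2:1 = 2

[ETK]:[VKE] = 2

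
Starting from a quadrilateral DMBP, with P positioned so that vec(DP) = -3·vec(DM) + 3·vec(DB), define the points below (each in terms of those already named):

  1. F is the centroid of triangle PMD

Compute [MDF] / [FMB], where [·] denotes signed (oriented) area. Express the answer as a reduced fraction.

Assign D = (0, 0), M = (1, 0), B = (0, 1), P = (-3, 3) — the answer is frame-independent, so this choice is without loss of generality.
1. F is the centroid of triangle PMD ⇒ F = (-2/3, 1)
2·[MDF] = -1, 2·[FMB] = 2/3
[MDF]:[FMB] = -1:2/3 = -3/2

[MDF]:[FMB] = -3/2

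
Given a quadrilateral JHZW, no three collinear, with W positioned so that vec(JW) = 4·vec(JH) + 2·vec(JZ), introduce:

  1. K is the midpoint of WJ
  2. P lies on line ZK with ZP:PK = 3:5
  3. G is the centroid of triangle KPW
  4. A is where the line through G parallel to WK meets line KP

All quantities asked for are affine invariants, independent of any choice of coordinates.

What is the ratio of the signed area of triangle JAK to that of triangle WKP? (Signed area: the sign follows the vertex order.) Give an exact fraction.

[JAK]:[WKP] = 1/3

Choose coordinates J = (0, 0), H = (1, 0), Z = (0, 1), W = (4, 2).
1. K is the midpoint of WJ ⇒ K = (2, 1)
2. P lies on line ZK with ZP:PK = 3:5 ⇒ P = (3/4, 1)
3. G is the centroid of triangle KPW ⇒ G = (9/4, 4/3)
4. A is where the line through G parallel to WK meets line KP ⇒ A = (19/12, 1)
2·[JAK] = -5/12, 2·[WKP] = -5/4
[JAK]:[WKP] = -5/12:-5/4 = 1/3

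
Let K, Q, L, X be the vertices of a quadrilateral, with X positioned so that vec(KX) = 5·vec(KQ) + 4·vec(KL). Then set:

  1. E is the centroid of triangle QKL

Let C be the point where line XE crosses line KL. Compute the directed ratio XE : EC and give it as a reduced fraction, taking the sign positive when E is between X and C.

XE:EC = 14

Choose coordinates K = (0, 0), Q = (1, 0), L = (0, 1), X = (5, 4).
1. E is the centroid of triangle QKL ⇒ E = (1/3, 1/3)
line XE meets KL at C = (0, 1/14)
E = X + t·(C−X) with t = 14/15, so XE:EC = 14/15:1/15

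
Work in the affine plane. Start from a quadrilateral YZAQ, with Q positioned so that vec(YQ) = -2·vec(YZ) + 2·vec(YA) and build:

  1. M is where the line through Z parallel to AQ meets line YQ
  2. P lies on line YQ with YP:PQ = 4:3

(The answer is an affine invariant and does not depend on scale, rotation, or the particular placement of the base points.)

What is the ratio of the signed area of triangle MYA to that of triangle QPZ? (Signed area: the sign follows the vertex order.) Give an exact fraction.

Set Y = (0, 0), Z = (1, 0), A = (0, 1), Q = (-2, 2); any affine frame gives the same invariant.
1. M is where the line through Z parallel to AQ meets line YQ ⇒ M = (-1, 1)
2. P lies on line YQ with YP:PQ = 4:3 ⇒ P = (-8/7, 8/7)
2·[MYA] = 1, 2·[QPZ] = 6/7
[MYA]:[QPZ] = 1:6/7 = 7/6

[MYA]:[QPZ] = 7/6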